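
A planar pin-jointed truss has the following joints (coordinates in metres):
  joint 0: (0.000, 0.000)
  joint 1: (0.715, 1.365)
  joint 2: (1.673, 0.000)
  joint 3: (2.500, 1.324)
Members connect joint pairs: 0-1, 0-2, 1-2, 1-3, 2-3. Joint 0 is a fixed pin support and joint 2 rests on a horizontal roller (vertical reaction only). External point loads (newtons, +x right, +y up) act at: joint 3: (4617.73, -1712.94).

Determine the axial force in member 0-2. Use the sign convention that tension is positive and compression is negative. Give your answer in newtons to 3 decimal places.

2259.968

N=4 nodes, M=5 members, R=3 reactions → 2N=8, M+R=8
member 0 (0-1): L=1.5409, (cx,cy)=(0.4640,0.8858)
member 1 (0-2): L=1.6730, (cx,cy)=(1.0000,0.0000)
member 2 (1-2): L=1.6676, (cx,cy)=(0.5745,-0.8185)
member 3 (1-3): L=1.7855, (cx,cy)=(0.9997,-0.0230)
member 4 (2-3): L=1.5611, (cx,cy)=(0.5298,0.8481)
solve A·x = −loads:
  F[0-1] = +5081.3060 N (tension)
  F[0-2] = +2259.9685 N (tension)
  F[1-2] = -5656.4711 N (compression)
  F[1-3] = +5608.7023 N (tension)
  F[2-3] = -1867.7842 N (compression)
  Rx@0 = -4617.7300 N
  Ry@0 = -4501.1811 N
  Ry@2 = +6214.1211 N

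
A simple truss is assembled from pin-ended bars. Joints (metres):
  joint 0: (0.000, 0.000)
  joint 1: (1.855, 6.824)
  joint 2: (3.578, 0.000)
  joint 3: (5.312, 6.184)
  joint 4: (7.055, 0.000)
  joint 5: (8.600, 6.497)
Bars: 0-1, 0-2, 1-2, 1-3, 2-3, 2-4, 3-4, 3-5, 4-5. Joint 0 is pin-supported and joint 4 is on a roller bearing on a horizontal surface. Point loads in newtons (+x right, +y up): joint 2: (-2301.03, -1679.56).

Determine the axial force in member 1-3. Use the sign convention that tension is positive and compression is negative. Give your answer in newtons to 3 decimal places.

-463.034

N=6 nodes, M=9 members, R=3 reactions → 2N=12, M+R=12
member 0 (0-1): L=7.0716, (cx,cy)=(0.2623,0.9650)
member 1 (0-2): L=3.5780, (cx,cy)=(1.0000,0.0000)
member 2 (1-2): L=7.0382, (cx,cy)=(0.2448,-0.9696)
member 3 (1-3): L=3.5157, (cx,cy)=(0.9833,-0.1820)
member 4 (2-3): L=6.4225, (cx,cy)=(0.2700,0.9629)
member 5 (2-4): L=3.4770, (cx,cy)=(1.0000,0.0000)
member 6 (3-4): L=6.4249, (cx,cy)=(0.2713,-0.9625)
member 7 (3-5): L=3.3029, (cx,cy)=(0.9955,0.0948)
member 8 (4-5): L=6.6782, (cx,cy)=(0.2314,0.9729)
solve A·x = −loads:
  F[0-1] = -857.7958 N (compression)
  F[0-2] = -2076.0168 N (compression)
  F[1-2] = +940.6707 N (tension)
  F[1-3] = -463.0339 N (compression)
  F[2-3] = +797.1143 N (tension)
  F[2-4] = +240.0860 N (tension)
  F[3-4] = -884.9907 N (compression)
  F[3-5] = -0.0000 N (compression)
  F[4-5] = +0.0000 N (tension)
  Rx@0 = +2301.0300 N
  Ry@0 = +827.7576 N
  Ry@4 = +851.8024 N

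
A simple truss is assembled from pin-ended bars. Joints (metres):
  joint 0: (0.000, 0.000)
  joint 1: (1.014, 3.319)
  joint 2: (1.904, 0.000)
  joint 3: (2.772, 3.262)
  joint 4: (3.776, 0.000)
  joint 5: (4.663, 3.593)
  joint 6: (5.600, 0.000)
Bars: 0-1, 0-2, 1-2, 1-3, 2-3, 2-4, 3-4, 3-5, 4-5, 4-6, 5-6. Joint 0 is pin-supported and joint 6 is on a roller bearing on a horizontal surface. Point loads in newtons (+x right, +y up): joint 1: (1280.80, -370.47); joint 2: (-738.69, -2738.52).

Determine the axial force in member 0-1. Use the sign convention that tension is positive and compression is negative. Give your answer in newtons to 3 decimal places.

-1413.385

N=7 nodes, M=11 members, R=3 reactions → 2N=14, M+R=14
member 0 (0-1): L=3.4704, (cx,cy)=(0.2922,0.9564)
member 1 (0-2): L=1.9040, (cx,cy)=(1.0000,0.0000)
member 2 (1-2): L=3.4363, (cx,cy)=(0.2590,-0.9659)
member 3 (1-3): L=1.7589, (cx,cy)=(0.9995,-0.0324)
member 4 (2-3): L=3.3755, (cx,cy)=(0.2571,0.9664)
member 5 (2-4): L=1.8720, (cx,cy)=(1.0000,0.0000)
member 6 (3-4): L=3.4130, (cx,cy)=(0.2942,-0.9558)
member 7 (3-5): L=1.9198, (cx,cy)=(0.9850,0.1724)
member 8 (4-5): L=3.7009, (cx,cy)=(0.2397,0.9709)
member 9 (4-6): L=1.8240, (cx,cy)=(1.0000,0.0000)
member 10 (5-6): L=3.7132, (cx,cy)=(0.2523,-0.9676)
solve A·x = −loads:
  F[0-1] = -1413.3852 N (compression)
  F[0-2] = +955.0756 N (tension)
  F[1-2] = +1082.1714 N (tension)
  F[1-3] = -1975.0883 N (compression)
  F[2-3] = +1752.1981 N (tension)
  F[2-4] = +1523.4797 N (tension)
  F[3-4] = -2009.3928 N (compression)
  F[3-5] = -946.5560 N (compression)
  F[4-5] = +1978.1404 N (tension)
  F[4-6] = +458.2723 N (tension)
  F[5-6] = -1816.0535 N (compression)
  Rx@0 = -542.1100 N
  Ry@0 = +1351.7090 N
  Ry@6 = +1757.2810 N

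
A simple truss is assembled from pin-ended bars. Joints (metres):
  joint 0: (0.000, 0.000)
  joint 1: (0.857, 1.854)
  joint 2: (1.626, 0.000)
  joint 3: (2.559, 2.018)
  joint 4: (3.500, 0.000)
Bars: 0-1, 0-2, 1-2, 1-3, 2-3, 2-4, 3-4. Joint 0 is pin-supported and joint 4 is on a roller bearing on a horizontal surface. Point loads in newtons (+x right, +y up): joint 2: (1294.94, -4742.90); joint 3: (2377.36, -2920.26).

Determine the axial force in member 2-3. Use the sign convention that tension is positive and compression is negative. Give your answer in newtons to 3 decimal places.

N=5 nodes, M=7 members, R=3 reactions → 2N=10, M+R=10
member 0 (0-1): L=2.0425, (cx,cy)=(0.4196,0.9077)
member 1 (0-2): L=1.6260, (cx,cy)=(1.0000,0.0000)
member 2 (1-2): L=2.0072, (cx,cy)=(0.3831,-0.9237)
member 3 (1-3): L=1.7099, (cx,cy)=(0.9954,0.0959)
member 4 (2-3): L=2.2232, (cx,cy)=(0.4197,0.9077)
member 5 (2-4): L=1.8740, (cx,cy)=(1.0000,0.0000)
member 6 (3-4): L=2.2266, (cx,cy)=(0.4226,-0.9063)
solve A·x = −loads:
  F[0-1] = -2152.5454 N (compression)
  F[0-2] = +4575.4777 N (tension)
  F[1-2] = +1943.4186 N (tension)
  F[1-3] = -1655.3897 N (compression)
  F[2-3] = +3247.5822 N (tension)
  F[2-4] = +2662.2470 N (tension)
  F[3-4] = -6299.4618 N (compression)
  Rx@0 = -3672.3000 N
  Ry@0 = +1953.8991 N
  Ry@4 = +5709.2609 N

3247.582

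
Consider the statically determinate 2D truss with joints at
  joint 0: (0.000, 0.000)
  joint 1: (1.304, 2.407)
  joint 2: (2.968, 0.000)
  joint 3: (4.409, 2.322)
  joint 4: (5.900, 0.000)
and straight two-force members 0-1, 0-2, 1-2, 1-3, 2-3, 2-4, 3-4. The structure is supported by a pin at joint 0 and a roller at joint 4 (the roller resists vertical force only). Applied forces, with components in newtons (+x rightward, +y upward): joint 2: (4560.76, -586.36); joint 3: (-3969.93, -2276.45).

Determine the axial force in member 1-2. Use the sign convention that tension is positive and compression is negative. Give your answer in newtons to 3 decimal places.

N=5 nodes, M=7 members, R=3 reactions → 2N=10, M+R=10
member 0 (0-1): L=2.7375, (cx,cy)=(0.4763,0.8793)
member 1 (0-2): L=2.9680, (cx,cy)=(1.0000,0.0000)
member 2 (1-2): L=2.9262, (cx,cy)=(0.5687,-0.8226)
member 3 (1-3): L=3.1062, (cx,cy)=(0.9996,-0.0274)
member 4 (2-3): L=2.7328, (cx,cy)=(0.5273,0.8497)
member 5 (2-4): L=2.9320, (cx,cy)=(1.0000,0.0000)
member 6 (3-4): L=2.7595, (cx,cy)=(0.5403,-0.8415)
solve A·x = −loads:
  F[0-1] = -2762.6410 N (compression)
  F[0-2] = +1906.7919 N (tension)
  F[1-2] = +3054.6291 N (tension)
  F[1-3] = -3054.1478 N (compression)
  F[2-3] = -2267.0855 N (compression)
  F[2-4] = +278.5062 N (tension)
  F[3-4] = -515.4488 N (compression)
  Rx@0 = -590.8300 N
  Ry@0 = +2429.0800 N
  Ry@4 = +433.7300 N

3054.629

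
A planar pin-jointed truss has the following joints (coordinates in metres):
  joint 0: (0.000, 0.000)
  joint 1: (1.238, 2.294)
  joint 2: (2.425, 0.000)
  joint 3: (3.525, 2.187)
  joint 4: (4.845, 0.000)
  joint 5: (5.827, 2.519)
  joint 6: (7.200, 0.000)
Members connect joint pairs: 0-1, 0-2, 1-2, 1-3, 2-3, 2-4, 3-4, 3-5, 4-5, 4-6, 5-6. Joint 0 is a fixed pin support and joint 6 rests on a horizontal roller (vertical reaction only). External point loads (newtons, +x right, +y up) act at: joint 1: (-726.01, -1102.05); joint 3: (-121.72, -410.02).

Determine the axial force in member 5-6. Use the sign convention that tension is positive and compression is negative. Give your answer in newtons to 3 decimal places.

-138.881

N=7 nodes, M=11 members, R=3 reactions → 2N=14, M+R=14
member 0 (0-1): L=2.6067, (cx,cy)=(0.4749,0.8800)
member 1 (0-2): L=2.4250, (cx,cy)=(1.0000,0.0000)
member 2 (1-2): L=2.5829, (cx,cy)=(0.4596,-0.8881)
member 3 (1-3): L=2.2895, (cx,cy)=(0.9989,-0.0467)
member 4 (2-3): L=2.4481, (cx,cy)=(0.4493,0.8934)
member 5 (2-4): L=2.4200, (cx,cy)=(1.0000,0.0000)
member 6 (3-4): L=2.5545, (cx,cy)=(0.5167,-0.8561)
member 7 (3-5): L=2.3258, (cx,cy)=(0.9898,0.1427)
member 8 (4-5): L=2.7036, (cx,cy)=(0.3632,0.9317)
member 9 (4-6): L=2.3550, (cx,cy)=(1.0000,0.0000)
member 10 (5-6): L=2.8689, (cx,cy)=(0.4786,-0.8780)
solve A·x = −loads:
  F[0-1] = -1579.6408 N (compression)
  F[0-2] = -97.5220 N (compression)
  F[1-2] = +333.7109 N (tension)
  F[1-3] = -177.7524 N (compression)
  F[2-3] = -331.7625 N (compression)
  F[2-4] = +204.9111 N (tension)
  F[3-4] = -162.7818 N (compression)
  F[3-5] = -122.0452 N (compression)
  F[4-5] = +149.5799 N (tension)
  F[4-6] = +66.4660 N (tension)
  F[5-6] = -138.8806 N (compression)
  Rx@0 = +847.7300 N
  Ry@0 = +1390.1270 N
  Ry@6 = +121.9430 N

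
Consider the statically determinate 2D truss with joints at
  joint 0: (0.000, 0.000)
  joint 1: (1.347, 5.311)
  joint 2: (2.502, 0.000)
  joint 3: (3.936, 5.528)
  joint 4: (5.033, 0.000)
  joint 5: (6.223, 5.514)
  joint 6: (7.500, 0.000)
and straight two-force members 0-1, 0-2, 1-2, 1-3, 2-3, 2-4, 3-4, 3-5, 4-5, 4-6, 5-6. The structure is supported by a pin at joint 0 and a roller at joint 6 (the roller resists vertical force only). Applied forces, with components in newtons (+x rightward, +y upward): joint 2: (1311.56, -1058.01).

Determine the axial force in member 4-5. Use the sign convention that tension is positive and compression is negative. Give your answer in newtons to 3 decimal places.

N=7 nodes, M=11 members, R=3 reactions → 2N=14, M+R=14
member 0 (0-1): L=5.4792, (cx,cy)=(0.2458,0.9693)
member 1 (0-2): L=2.5020, (cx,cy)=(1.0000,0.0000)
member 2 (1-2): L=5.4351, (cx,cy)=(0.2125,-0.9772)
member 3 (1-3): L=2.5981, (cx,cy)=(0.9965,0.0835)
member 4 (2-3): L=5.7110, (cx,cy)=(0.2511,0.9680)
member 5 (2-4): L=2.5310, (cx,cy)=(1.0000,0.0000)
member 6 (3-4): L=5.6358, (cx,cy)=(0.1946,-0.9809)
member 7 (3-5): L=2.2870, (cx,cy)=(1.0000,-0.0061)
member 8 (4-5): L=5.6409, (cx,cy)=(0.2110,0.9775)
member 9 (4-6): L=2.4670, (cx,cy)=(1.0000,0.0000)
member 10 (5-6): L=5.6599, (cx,cy)=(0.2256,-0.9742)
solve A·x = −loads:
  F[0-1] = -727.3810 N (compression)
  F[0-2] = +1490.3800 N (tension)
  F[1-2] = +693.5576 N (tension)
  F[1-3] = -327.3490 N (compression)
  F[2-3] = +392.8804 N (tension)
  F[2-4] = +227.5545 N (tension)
  F[3-4] = -358.8505 N (compression)
  F[3-5] = -157.7077 N (compression)
  F[4-5] = +360.0905 N (tension)
  F[4-6] = +81.7410 N (tension)
  F[5-6] = -362.2938 N (compression)
  Rx@0 = -1311.5600 N
  Ry@0 = +705.0579 N
  Ry@6 = +352.9521 N

360.090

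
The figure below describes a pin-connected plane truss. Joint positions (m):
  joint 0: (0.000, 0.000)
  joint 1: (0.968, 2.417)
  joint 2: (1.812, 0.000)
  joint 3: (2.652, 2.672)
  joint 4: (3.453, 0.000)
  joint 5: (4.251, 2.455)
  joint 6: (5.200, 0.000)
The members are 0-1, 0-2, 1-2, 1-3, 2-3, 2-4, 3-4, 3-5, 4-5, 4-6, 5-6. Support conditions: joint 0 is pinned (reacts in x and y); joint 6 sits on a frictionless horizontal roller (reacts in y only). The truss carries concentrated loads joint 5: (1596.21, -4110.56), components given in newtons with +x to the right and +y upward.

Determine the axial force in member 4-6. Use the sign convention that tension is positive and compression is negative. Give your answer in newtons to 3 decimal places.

N=7 nodes, M=11 members, R=3 reactions → 2N=14, M+R=14
member 0 (0-1): L=2.6036, (cx,cy)=(0.3718,0.9283)
member 1 (0-2): L=1.8120, (cx,cy)=(1.0000,0.0000)
member 2 (1-2): L=2.5601, (cx,cy)=(0.3297,-0.9441)
member 3 (1-3): L=1.7032, (cx,cy)=(0.9887,0.1497)
member 4 (2-3): L=2.8009, (cx,cy)=(0.2999,0.9540)
member 5 (2-4): L=1.6410, (cx,cy)=(1.0000,0.0000)
member 6 (3-4): L=2.7895, (cx,cy)=(0.2872,-0.9579)
member 7 (3-5): L=1.6137, (cx,cy)=(0.9909,-0.1345)
member 8 (4-5): L=2.5814, (cx,cy)=(0.3091,0.9510)
member 9 (4-6): L=1.7470, (cx,cy)=(1.0000,0.0000)
member 10 (5-6): L=2.6320, (cx,cy)=(0.3606,-0.9327)
solve A·x = −loads:
  F[0-1] = +3.6820 N (tension)
  F[0-2] = +1594.8411 N (tension)
  F[1-2] = -3.2301 N (compression)
  F[1-3] = +2.4616 N (tension)
  F[2-3] = +3.1967 N (tension)
  F[2-4] = +1592.8175 N (tension)
  F[3-4] = -4.2207 N (compression)
  F[3-5] = +4.6467 N (tension)
  F[4-5] = +4.2512 N (tension)
  F[4-6] = +1590.2913 N (tension)
  F[5-6] = -4410.6510 N (compression)
  Rx@0 = -1596.2100 N
  Ry@0 = -3.4181 N
  Ry@6 = +4113.9781 N

1590.291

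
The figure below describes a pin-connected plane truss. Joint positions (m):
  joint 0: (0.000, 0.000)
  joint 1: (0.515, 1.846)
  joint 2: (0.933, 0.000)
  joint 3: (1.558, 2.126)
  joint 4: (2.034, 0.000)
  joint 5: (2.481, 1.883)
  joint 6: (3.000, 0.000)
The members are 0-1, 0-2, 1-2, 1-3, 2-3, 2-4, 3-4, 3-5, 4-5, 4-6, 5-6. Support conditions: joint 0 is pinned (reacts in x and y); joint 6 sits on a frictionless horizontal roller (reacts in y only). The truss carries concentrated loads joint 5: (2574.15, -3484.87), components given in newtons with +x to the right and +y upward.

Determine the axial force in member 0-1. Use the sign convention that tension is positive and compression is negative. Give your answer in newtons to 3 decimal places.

1051.502

N=7 nodes, M=11 members, R=3 reactions → 2N=14, M+R=14
member 0 (0-1): L=1.9165, (cx,cy)=(0.2687,0.9632)
member 1 (0-2): L=0.9330, (cx,cy)=(1.0000,0.0000)
member 2 (1-2): L=1.8927, (cx,cy)=(0.2208,-0.9753)
member 3 (1-3): L=1.0799, (cx,cy)=(0.9658,0.2593)
member 4 (2-3): L=2.2160, (cx,cy)=(0.2820,0.9594)
member 5 (2-4): L=1.1010, (cx,cy)=(1.0000,0.0000)
member 6 (3-4): L=2.1786, (cx,cy)=(0.2185,-0.9758)
member 7 (3-5): L=0.9545, (cx,cy)=(0.9670,-0.2546)
member 8 (4-5): L=1.9353, (cx,cy)=(0.2310,0.9730)
member 9 (4-6): L=0.9660, (cx,cy)=(1.0000,0.0000)
member 10 (5-6): L=1.9532, (cx,cy)=(0.2657,-0.9641)
solve A·x = −loads:
  F[0-1] = +1051.5017 N (tension)
  F[0-2] = +2291.5903 N (tension)
  F[1-2] = -905.6391 N (compression)
  F[1-3] = +499.6517 N (tension)
  F[2-3] = +920.6552 N (tension)
  F[2-4] = +1831.9194 N (tension)
  F[3-4] = -1315.7018 N (compression)
  F[3-5] = +1064.7795 N (tension)
  F[4-5] = +1319.5949 N (tension)
  F[4-6] = +1239.6729 N (tension)
  F[5-6] = -4665.4105 N (compression)
  Rx@0 = -2574.1500 N
  Ry@0 = -1012.8256 N
  Ry@6 = +4497.6956 N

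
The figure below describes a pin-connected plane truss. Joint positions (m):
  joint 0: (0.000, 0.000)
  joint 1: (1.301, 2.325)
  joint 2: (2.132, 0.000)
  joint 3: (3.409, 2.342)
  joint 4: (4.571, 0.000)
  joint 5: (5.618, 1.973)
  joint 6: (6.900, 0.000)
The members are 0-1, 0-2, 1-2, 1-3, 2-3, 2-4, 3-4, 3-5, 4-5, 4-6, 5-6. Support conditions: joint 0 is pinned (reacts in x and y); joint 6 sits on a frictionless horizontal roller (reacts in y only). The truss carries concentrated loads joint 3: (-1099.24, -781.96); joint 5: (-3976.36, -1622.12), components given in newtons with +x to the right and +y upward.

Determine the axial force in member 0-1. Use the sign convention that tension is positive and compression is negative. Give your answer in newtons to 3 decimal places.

-2529.174

N=7 nodes, M=11 members, R=3 reactions → 2N=14, M+R=14
member 0 (0-1): L=2.6642, (cx,cy)=(0.4883,0.8727)
member 1 (0-2): L=2.1320, (cx,cy)=(1.0000,0.0000)
member 2 (1-2): L=2.4690, (cx,cy)=(0.3366,-0.9417)
member 3 (1-3): L=2.1081, (cx,cy)=(1.0000,0.0081)
member 4 (2-3): L=2.6675, (cx,cy)=(0.4787,0.8780)
member 5 (2-4): L=2.4390, (cx,cy)=(1.0000,0.0000)
member 6 (3-4): L=2.6144, (cx,cy)=(0.4445,-0.8958)
member 7 (3-5): L=2.2396, (cx,cy)=(0.9863,-0.1648)
member 8 (4-5): L=2.2336, (cx,cy)=(0.4688,0.8833)
member 9 (4-6): L=2.3290, (cx,cy)=(1.0000,0.0000)
member 10 (5-6): L=2.3529, (cx,cy)=(0.5449,-0.8385)
solve A·x = −loads:
  F[0-1] = -2529.1744 N (compression)
  F[0-2] = -3840.5596 N (compression)
  F[1-2] = +2326.5837 N (tension)
  F[1-3] = -2018.1580 N (compression)
  F[2-3] = -2495.3660 N (compression)
  F[2-4] = -1862.9240 N (compression)
  F[3-4] = +2164.4307 N (tension)
  F[3-5] = -3118.0462 N (compression)
  F[4-5] = -2194.9856 N (compression)
  F[4-6] = +127.9762 N (tension)
  F[5-6] = -234.8817 N (compression)
  Rx@0 = +5075.6000 N
  Ry@0 = +2207.1244 N
  Ry@6 = +196.9556 N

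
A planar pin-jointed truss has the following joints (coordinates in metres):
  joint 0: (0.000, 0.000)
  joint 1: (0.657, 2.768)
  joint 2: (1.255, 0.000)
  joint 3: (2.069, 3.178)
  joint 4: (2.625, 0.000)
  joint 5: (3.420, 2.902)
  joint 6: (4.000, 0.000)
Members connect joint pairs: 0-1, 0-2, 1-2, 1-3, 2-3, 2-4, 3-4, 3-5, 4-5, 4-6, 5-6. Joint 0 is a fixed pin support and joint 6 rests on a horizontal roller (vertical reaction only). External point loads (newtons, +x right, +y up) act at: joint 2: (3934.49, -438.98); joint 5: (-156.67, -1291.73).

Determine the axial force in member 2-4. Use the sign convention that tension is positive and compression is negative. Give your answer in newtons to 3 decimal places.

122.957

N=7 nodes, M=11 members, R=3 reactions → 2N=14, M+R=14
member 0 (0-1): L=2.8449, (cx,cy)=(0.2309,0.9730)
member 1 (0-2): L=1.2550, (cx,cy)=(1.0000,0.0000)
member 2 (1-2): L=2.8319, (cx,cy)=(0.2112,-0.9774)
member 3 (1-3): L=1.4703, (cx,cy)=(0.9603,0.2789)
member 4 (2-3): L=3.2806, (cx,cy)=(0.2481,0.9687)
member 5 (2-4): L=1.3700, (cx,cy)=(1.0000,0.0000)
member 6 (3-4): L=3.2263, (cx,cy)=(0.1723,-0.9850)
member 7 (3-5): L=1.3789, (cx,cy)=(0.9798,-0.2002)
member 8 (4-5): L=3.0089, (cx,cy)=(0.2642,0.9645)
member 9 (4-6): L=1.3750, (cx,cy)=(1.0000,0.0000)
member 10 (5-6): L=2.9594, (cx,cy)=(0.1960,-0.9806)
solve A·x = −loads:
  F[0-1] = -618.9462 N (compression)
  F[0-2] = +3920.7590 N (tension)
  F[1-2] = +539.7845 N (tension)
  F[1-3] = -267.5366 N (compression)
  F[2-3] = -91.4934 N (compression)
  F[2-4] = +122.9565 N (tension)
  F[3-4] = +231.9998 N (tension)
  F[3-5] = -326.2096 N (compression)
  F[4-5] = -236.9489 N (compression)
  F[4-6] = +225.5435 N (tension)
  F[5-6] = -1150.8132 N (compression)
  Rx@0 = -3777.8200 N
  Ry@0 = +602.2150 N
  Ry@6 = +1128.4950 N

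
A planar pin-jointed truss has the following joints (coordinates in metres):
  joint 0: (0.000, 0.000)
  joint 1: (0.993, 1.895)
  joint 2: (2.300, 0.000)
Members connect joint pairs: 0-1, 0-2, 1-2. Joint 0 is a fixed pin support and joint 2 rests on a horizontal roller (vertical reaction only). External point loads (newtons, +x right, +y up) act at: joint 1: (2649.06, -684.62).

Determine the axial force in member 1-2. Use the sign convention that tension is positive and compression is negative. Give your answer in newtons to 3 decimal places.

N=3 nodes, M=3 members, R=3 reactions → 2N=6, M+R=6
member 0 (0-1): L=2.1394, (cx,cy)=(0.4641,0.8858)
member 1 (0-2): L=2.3000, (cx,cy)=(1.0000,0.0000)
member 2 (1-2): L=2.3020, (cx,cy)=(0.5678,-0.8232)
solve A·x = −loads:
  F[0-1] = +2024.8777 N (tension)
  F[0-2] = +1709.2196 N (tension)
  F[1-2] = -3010.4435 N (compression)
  Rx@0 = -2649.0600 N
  Ry@0 = -1793.5523 N
  Ry@2 = +2478.1723 N

-3010.443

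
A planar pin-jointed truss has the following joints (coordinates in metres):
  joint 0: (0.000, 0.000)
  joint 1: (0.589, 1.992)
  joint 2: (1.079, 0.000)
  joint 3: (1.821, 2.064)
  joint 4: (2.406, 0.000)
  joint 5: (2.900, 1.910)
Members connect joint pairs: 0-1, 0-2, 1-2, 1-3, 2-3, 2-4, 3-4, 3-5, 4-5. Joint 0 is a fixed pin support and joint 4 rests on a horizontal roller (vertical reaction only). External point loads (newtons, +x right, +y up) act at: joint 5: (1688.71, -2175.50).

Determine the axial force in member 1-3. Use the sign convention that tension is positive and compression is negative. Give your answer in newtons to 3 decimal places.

N=6 nodes, M=9 members, R=3 reactions → 2N=12, M+R=12
member 0 (0-1): L=2.0773, (cx,cy)=(0.2835,0.9590)
member 1 (0-2): L=1.0790, (cx,cy)=(1.0000,0.0000)
member 2 (1-2): L=2.0514, (cx,cy)=(0.2389,-0.9711)
member 3 (1-3): L=1.2341, (cx,cy)=(0.9983,0.0583)
member 4 (2-3): L=2.1933, (cx,cy)=(0.3383,0.9410)
member 5 (2-4): L=1.3270, (cx,cy)=(1.0000,0.0000)
member 6 (3-4): L=2.1453, (cx,cy)=(0.2727,-0.9621)
member 7 (3-5): L=1.0899, (cx,cy)=(0.9900,-0.1413)
member 8 (4-5): L=1.9728, (cx,cy)=(0.2504,0.9681)
solve A·x = −loads:
  F[0-1] = +1863.7454 N (tension)
  F[0-2] = +1160.2499 N (tension)
  F[1-2] = -1783.0937 N (compression)
  F[1-3] = +956.0045 N (tension)
  F[2-3] = +1839.9660 N (tension)
  F[2-4] = +111.8740 N (tension)
  F[3-4] = -2179.7497 N (compression)
  F[3-5] = +2193.2324 N (tension)
  F[4-5] = -1927.0009 N (compression)
  Rx@0 = -1688.7100 N
  Ry@0 = -1787.2540 N
  Ry@4 = +3962.7540 N

956.005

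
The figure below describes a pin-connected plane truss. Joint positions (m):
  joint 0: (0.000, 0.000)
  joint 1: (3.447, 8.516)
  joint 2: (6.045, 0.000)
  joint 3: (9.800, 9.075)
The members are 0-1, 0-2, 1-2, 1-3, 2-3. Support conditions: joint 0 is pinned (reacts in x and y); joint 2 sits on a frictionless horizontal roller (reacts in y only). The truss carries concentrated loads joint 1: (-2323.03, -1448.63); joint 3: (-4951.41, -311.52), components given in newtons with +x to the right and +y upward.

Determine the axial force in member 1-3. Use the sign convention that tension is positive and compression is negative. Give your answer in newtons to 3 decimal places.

-5024.059

N=4 nodes, M=5 members, R=3 reactions → 2N=8, M+R=8
member 0 (0-1): L=9.1872, (cx,cy)=(0.3752,0.9269)
member 1 (0-2): L=6.0450, (cx,cy)=(1.0000,0.0000)
member 2 (1-2): L=8.9035, (cx,cy)=(0.2918,-0.9565)
member 3 (1-3): L=6.3775, (cx,cy)=(0.9962,0.0877)
member 4 (2-3): L=9.8212, (cx,cy)=(0.3823,0.9240)
solve A·x = −loads:
  F[0-1] = -12012.5212 N (compression)
  F[0-2] = -2767.3755 N (compression)
  F[1-2] = +9666.6385 N (tension)
  F[1-3] = -5024.0593 N (compression)
  F[2-3] = +139.4394 N (tension)
  Rx@0 = +7274.4400 N
  Ry@0 = +11134.9466 N
  Ry@2 = -9374.7966 N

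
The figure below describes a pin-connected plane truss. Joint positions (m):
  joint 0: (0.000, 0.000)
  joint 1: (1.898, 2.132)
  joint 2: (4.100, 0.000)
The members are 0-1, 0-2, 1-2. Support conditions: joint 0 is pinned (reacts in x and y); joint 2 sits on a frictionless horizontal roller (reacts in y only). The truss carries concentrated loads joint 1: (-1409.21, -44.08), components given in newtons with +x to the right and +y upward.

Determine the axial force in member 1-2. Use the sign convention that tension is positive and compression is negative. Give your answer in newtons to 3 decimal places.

1024.135

N=3 nodes, M=3 members, R=3 reactions → 2N=6, M+R=6
member 0 (0-1): L=2.8544, (cx,cy)=(0.6649,0.7469)
member 1 (0-2): L=4.1000, (cx,cy)=(1.0000,0.0000)
member 2 (1-2): L=3.0650, (cx,cy)=(0.7184,-0.6956)
solve A·x = −loads:
  F[0-1] = -1012.7952 N (compression)
  F[0-2] = -735.7731 N (compression)
  F[1-2] = +1024.1348 N (tension)
  Rx@0 = +1409.2100 N
  Ry@0 = +756.4634 N
  Ry@2 = -712.3834 N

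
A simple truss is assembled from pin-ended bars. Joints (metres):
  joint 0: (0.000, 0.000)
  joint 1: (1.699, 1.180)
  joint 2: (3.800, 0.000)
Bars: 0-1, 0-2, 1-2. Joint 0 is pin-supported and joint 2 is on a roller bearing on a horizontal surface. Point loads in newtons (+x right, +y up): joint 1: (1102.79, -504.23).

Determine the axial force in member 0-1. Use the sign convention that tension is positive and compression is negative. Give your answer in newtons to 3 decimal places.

111.596

N=3 nodes, M=3 members, R=3 reactions → 2N=6, M+R=6
member 0 (0-1): L=2.0686, (cx,cy)=(0.8213,0.5704)
member 1 (0-2): L=3.8000, (cx,cy)=(1.0000,0.0000)
member 2 (1-2): L=2.4097, (cx,cy)=(0.8719,-0.4897)
solve A·x = −loads:
  F[0-1] = +111.5965 N (tension)
  F[0-2] = +1011.1315 N (tension)
  F[1-2] = -1159.6918 N (compression)
  Rx@0 = -1102.7900 N
  Ry@0 = -63.6592 N
  Ry@2 = +567.8892 N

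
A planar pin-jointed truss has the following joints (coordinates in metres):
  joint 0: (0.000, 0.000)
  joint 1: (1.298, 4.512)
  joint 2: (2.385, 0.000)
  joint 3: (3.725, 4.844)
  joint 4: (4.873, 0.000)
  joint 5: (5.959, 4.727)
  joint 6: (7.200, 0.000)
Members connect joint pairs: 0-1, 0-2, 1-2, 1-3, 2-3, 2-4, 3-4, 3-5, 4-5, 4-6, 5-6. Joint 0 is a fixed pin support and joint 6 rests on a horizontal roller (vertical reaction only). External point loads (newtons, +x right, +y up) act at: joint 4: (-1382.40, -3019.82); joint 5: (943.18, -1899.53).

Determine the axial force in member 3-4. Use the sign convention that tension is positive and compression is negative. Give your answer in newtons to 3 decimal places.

N=7 nodes, M=11 members, R=3 reactions → 2N=14, M+R=14
member 0 (0-1): L=4.6950, (cx,cy)=(0.2765,0.9610)
member 1 (0-2): L=2.3850, (cx,cy)=(1.0000,0.0000)
member 2 (1-2): L=4.6411, (cx,cy)=(0.2342,-0.9722)
member 3 (1-3): L=2.4496, (cx,cy)=(0.9908,0.1355)
member 4 (2-3): L=5.0259, (cx,cy)=(0.2666,0.9638)
member 5 (2-4): L=2.4880, (cx,cy)=(1.0000,0.0000)
member 6 (3-4): L=4.9782, (cx,cy)=(0.2306,-0.9730)
member 7 (3-5): L=2.2371, (cx,cy)=(0.9986,-0.0523)
member 8 (4-5): L=4.8501, (cx,cy)=(0.2239,0.9746)
member 9 (4-6): L=2.3270, (cx,cy)=(1.0000,0.0000)
member 10 (5-6): L=4.8872, (cx,cy)=(0.2539,-0.9672)
solve A·x = −loads:
  F[0-1] = -711.9180 N (compression)
  F[0-2] = -242.3997 N (compression)
  F[1-2] = +654.4816 N (tension)
  F[1-3] = -353.3684 N (compression)
  F[2-3] = -660.1742 N (compression)
  F[2-4] = +86.9019 N (tension)
  F[3-4] = +740.6317 N (tension)
  F[3-5] = -697.8715 N (compression)
  F[4-5] = +2359.0476 N (tension)
  F[4-6] = +1111.8803 N (tension)
  F[5-6] = -4378.7013 N (compression)
  Rx@0 = +439.2200 N
  Ry@0 = +684.1703 N
  Ry@6 = +4235.1797 N

740.632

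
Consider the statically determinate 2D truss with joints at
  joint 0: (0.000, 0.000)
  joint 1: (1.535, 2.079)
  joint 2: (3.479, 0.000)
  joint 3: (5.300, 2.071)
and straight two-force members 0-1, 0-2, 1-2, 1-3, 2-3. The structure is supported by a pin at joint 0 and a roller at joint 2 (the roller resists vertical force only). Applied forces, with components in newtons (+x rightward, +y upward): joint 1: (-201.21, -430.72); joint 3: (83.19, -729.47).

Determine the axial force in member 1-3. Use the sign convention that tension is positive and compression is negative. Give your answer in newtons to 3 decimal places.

N=4 nodes, M=5 members, R=3 reactions → 2N=8, M+R=8
member 0 (0-1): L=2.5843, (cx,cy)=(0.5940,0.8045)
member 1 (0-2): L=3.4790, (cx,cy)=(1.0000,0.0000)
member 2 (1-2): L=2.8463, (cx,cy)=(0.6830,-0.7304)
member 3 (1-3): L=3.7650, (cx,cy)=(1.0000,-0.0021)
member 4 (2-3): L=2.7577, (cx,cy)=(0.6603,0.7510)
solve A·x = −loads:
  F[0-1] = +87.5435 N (tension)
  F[0-2] = -170.0189 N (compression)
  F[1-2] = -688.2084 N (compression)
  F[1-3] = +723.2527 N (tension)
  F[2-3] = -969.3115 N (compression)
  Rx@0 = +118.0200 N
  Ry@0 = -70.4272 N
  Ry@2 = +1230.6172 N

723.253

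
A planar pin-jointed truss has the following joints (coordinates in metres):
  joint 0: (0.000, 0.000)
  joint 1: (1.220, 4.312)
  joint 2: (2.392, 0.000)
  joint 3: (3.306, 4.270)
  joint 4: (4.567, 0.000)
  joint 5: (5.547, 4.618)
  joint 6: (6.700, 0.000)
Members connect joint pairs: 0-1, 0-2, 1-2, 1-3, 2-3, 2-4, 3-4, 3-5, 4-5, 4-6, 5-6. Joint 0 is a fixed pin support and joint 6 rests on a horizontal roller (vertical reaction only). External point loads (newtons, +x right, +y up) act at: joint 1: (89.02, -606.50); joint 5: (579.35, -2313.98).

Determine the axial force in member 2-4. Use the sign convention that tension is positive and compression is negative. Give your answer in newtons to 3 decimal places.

711.812

N=7 nodes, M=11 members, R=3 reactions → 2N=14, M+R=14
member 0 (0-1): L=4.4813, (cx,cy)=(0.2722,0.9622)
member 1 (0-2): L=2.3920, (cx,cy)=(1.0000,0.0000)
member 2 (1-2): L=4.4684, (cx,cy)=(0.2623,-0.9650)
member 3 (1-3): L=2.0864, (cx,cy)=(0.9998,-0.0201)
member 4 (2-3): L=4.3667, (cx,cy)=(0.2093,0.9778)
member 5 (2-4): L=2.1750, (cx,cy)=(1.0000,0.0000)
member 6 (3-4): L=4.4523, (cx,cy)=(0.2832,-0.9591)
member 7 (3-5): L=2.2679, (cx,cy)=(0.9882,0.1534)
member 8 (4-5): L=4.7208, (cx,cy)=(0.2076,0.9782)
member 9 (4-6): L=2.1330, (cx,cy)=(1.0000,0.0000)
member 10 (5-6): L=4.7598, (cx,cy)=(0.2422,-0.9702)
solve A·x = −loads:
  F[0-1] = -454.8440 N (compression)
  F[0-2] = +792.1988 N (tension)
  F[1-2] = -171.4589 N (compression)
  F[1-3] = -167.9118 N (compression)
  F[2-3] = +169.2043 N (tension)
  F[2-4] = +711.8116 N (tension)
  F[3-4] = -188.8329 N (compression)
  F[3-5] = -79.9262 N (compression)
  F[4-5] = +185.1339 N (tension)
  F[4-6] = +619.8976 N (tension)
  F[5-6] = -2559.0330 N (compression)
  Rx@0 = -668.3700 N
  Ry@0 = +437.6636 N
  Ry@6 = +2482.8164 N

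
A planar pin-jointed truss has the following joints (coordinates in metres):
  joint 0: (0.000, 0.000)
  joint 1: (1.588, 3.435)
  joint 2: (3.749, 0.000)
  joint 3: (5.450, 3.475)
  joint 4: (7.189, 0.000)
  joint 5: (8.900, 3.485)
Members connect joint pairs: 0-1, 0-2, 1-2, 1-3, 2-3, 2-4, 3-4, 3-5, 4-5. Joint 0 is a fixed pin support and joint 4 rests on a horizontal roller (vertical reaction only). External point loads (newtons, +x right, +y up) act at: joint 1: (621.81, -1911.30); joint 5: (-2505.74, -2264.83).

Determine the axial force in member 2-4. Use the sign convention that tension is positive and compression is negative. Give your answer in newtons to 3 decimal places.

-1086.097

N=6 nodes, M=9 members, R=3 reactions → 2N=12, M+R=12
member 0 (0-1): L=3.7843, (cx,cy)=(0.4196,0.9077)
member 1 (0-2): L=3.7490, (cx,cy)=(1.0000,0.0000)
member 2 (1-2): L=4.0582, (cx,cy)=(0.5325,-0.8464)
member 3 (1-3): L=3.8622, (cx,cy)=(0.9999,0.0104)
member 4 (2-3): L=3.8690, (cx,cy)=(0.4397,0.8982)
member 5 (2-4): L=3.4400, (cx,cy)=(1.0000,0.0000)
member 6 (3-4): L=3.8858, (cx,cy)=(0.4475,-0.8943)
member 7 (3-5): L=3.4500, (cx,cy)=(1.0000,0.0029)
member 8 (4-5): L=3.8824, (cx,cy)=(0.4407,0.8976)
solve A·x = −loads:
  F[0-1] = -2057.5896 N (compression)
  F[0-2] = -1020.5081 N (compression)
  F[1-2] = -69.2728 N (compression)
  F[1-3] = -1448.4219 N (compression)
  F[2-3] = +65.2823 N (tension)
  F[2-4] = -1086.0972 N (compression)
  F[3-4] = -53.3163 N (compression)
  F[3-5] = -1395.7884 N (compression)
  F[4-5] = -2518.5613 N (compression)
  Rx@0 = +1883.9300 N
  Ry@0 = +1867.6664 N
  Ry@4 = +2308.4636 N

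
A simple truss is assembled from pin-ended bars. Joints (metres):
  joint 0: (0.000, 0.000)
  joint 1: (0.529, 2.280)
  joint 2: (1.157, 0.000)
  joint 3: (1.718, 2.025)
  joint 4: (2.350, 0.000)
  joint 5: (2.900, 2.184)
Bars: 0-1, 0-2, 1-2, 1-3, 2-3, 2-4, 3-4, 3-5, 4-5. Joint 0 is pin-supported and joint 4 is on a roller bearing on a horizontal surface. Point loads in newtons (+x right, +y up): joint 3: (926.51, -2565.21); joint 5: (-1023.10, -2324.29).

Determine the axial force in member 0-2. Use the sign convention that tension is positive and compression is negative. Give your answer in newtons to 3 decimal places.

N=6 nodes, M=9 members, R=3 reactions → 2N=12, M+R=12
member 0 (0-1): L=2.3406, (cx,cy)=(0.2260,0.9741)
member 1 (0-2): L=1.1570, (cx,cy)=(1.0000,0.0000)
member 2 (1-2): L=2.3649, (cx,cy)=(0.2655,-0.9641)
member 3 (1-3): L=1.2160, (cx,cy)=(0.9778,-0.2097)
member 4 (2-3): L=2.1013, (cx,cy)=(0.2670,0.9637)
member 5 (2-4): L=1.1930, (cx,cy)=(1.0000,0.0000)
member 6 (3-4): L=2.1213, (cx,cy)=(0.2979,-0.9546)
member 7 (3-5): L=1.1926, (cx,cy)=(0.9911,0.1333)
member 8 (4-5): L=2.2522, (cx,cy)=(0.2442,0.9697)
solve A·x = −loads:
  F[0-1] = -306.2744 N (compression)
  F[0-2] = -27.3677 N (compression)
  F[1-2] = +345.2533 N (tension)
  F[1-3] = -164.5630 N (compression)
  F[2-3] = -345.3950 N (compression)
  F[2-4] = +156.5281 N (tension)
  F[3-4] = -2438.5506 N (compression)
  F[3-5] = -457.2016 N (compression)
  F[4-5] = -2334.0035 N (compression)
  Rx@0 = +96.5900 N
  Ry@0 = +298.3493 N
  Ry@4 = +4591.1507 N

-27.368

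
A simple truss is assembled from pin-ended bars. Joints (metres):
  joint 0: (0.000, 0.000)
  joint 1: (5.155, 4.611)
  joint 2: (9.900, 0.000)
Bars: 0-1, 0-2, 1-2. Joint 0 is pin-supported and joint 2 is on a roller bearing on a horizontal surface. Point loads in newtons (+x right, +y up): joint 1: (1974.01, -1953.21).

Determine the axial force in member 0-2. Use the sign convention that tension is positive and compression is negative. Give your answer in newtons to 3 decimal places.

N=3 nodes, M=3 members, R=3 reactions → 2N=6, M+R=6
member 0 (0-1): L=6.9163, (cx,cy)=(0.7453,0.6667)
member 1 (0-2): L=9.9000, (cx,cy)=(1.0000,0.0000)
member 2 (1-2): L=6.6164, (cx,cy)=(0.7172,-0.6969)
solve A·x = −loads:
  F[0-1] = -25.1238 N (compression)
  F[0-2] = +1992.7357 N (tension)
  F[1-2] = -2778.6462 N (compression)
  Rx@0 = -1974.0100 N
  Ry@0 = +16.7496 N
  Ry@2 = +1936.4604 N

1992.736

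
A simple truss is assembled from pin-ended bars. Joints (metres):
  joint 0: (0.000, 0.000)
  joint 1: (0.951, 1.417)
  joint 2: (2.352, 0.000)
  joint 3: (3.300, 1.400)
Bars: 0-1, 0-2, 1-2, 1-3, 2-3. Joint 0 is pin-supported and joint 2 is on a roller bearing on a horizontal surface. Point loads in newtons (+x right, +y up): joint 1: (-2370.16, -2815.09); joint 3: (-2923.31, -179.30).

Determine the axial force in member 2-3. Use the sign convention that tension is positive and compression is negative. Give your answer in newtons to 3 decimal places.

-240.909

N=4 nodes, M=5 members, R=3 reactions → 2N=8, M+R=8
member 0 (0-1): L=1.7065, (cx,cy)=(0.5573,0.8303)
member 1 (0-2): L=2.3520, (cx,cy)=(1.0000,0.0000)
member 2 (1-2): L=1.9927, (cx,cy)=(0.7031,-0.7111)
member 3 (1-3): L=2.3491, (cx,cy)=(1.0000,-0.0072)
member 4 (2-3): L=1.6908, (cx,cy)=(0.5607,0.8280)
solve A·x = −loads:
  F[0-1] = -5747.7909 N (compression)
  F[0-2] = -2090.4167 N (compression)
  F[1-2] = +2781.1050 N (tension)
  F[1-3] = -2788.3074 N (compression)
  F[2-3] = -240.9091 N (compression)
  Rx@0 = +5293.4700 N
  Ry@0 = +4772.5831 N
  Ry@2 = -1778.1931 N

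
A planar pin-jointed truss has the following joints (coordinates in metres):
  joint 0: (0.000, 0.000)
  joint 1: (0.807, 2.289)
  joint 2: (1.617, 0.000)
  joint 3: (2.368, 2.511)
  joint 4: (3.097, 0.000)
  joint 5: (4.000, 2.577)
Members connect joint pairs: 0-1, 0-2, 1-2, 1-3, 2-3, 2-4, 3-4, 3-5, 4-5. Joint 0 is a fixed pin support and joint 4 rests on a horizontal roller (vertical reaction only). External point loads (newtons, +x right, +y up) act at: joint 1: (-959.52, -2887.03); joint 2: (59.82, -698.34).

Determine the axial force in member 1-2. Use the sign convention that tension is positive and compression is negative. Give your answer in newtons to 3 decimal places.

N=6 nodes, M=9 members, R=3 reactions → 2N=12, M+R=12
member 0 (0-1): L=2.4271, (cx,cy)=(0.3325,0.9431)
member 1 (0-2): L=1.6170, (cx,cy)=(1.0000,0.0000)
member 2 (1-2): L=2.4281, (cx,cy)=(0.3336,-0.9427)
member 3 (1-3): L=1.5767, (cx,cy)=(0.9900,0.1408)
member 4 (2-3): L=2.6209, (cx,cy)=(0.2865,0.9581)
member 5 (2-4): L=1.4800, (cx,cy)=(1.0000,0.0000)
member 6 (3-4): L=2.6147, (cx,cy)=(0.2788,-0.9603)
member 7 (3-5): L=1.6333, (cx,cy)=(0.9992,0.0404)
member 8 (4-5): L=2.7306, (cx,cy)=(0.3307,0.9437)
solve A·x = −loads:
  F[0-1] = -3369.3517 N (compression)
  F[0-2] = +220.5988 N (tension)
  F[1-2] = +270.4161 N (tension)
  F[1-3] = -253.5138 N (compression)
  F[2-3] = +462.8216 N (tension)
  F[2-4] = +118.3702 N (tension)
  F[3-4] = -424.5548 N (compression)
  F[3-5] = +0.0000 N (tension)
  F[4-5] = +0.0000 N (tension)
  Rx@0 = +899.7000 N
  Ry@0 = +3177.6504 N
  Ry@4 = +407.7196 N

270.416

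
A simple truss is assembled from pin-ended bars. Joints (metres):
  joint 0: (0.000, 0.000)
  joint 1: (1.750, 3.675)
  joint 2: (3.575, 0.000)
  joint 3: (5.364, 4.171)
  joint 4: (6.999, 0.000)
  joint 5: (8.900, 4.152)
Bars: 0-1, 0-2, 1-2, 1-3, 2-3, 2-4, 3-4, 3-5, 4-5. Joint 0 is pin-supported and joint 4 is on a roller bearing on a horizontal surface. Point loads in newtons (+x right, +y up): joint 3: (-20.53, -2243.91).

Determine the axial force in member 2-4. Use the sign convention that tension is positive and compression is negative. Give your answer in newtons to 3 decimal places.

669.322

N=6 nodes, M=9 members, R=3 reactions → 2N=12, M+R=12
member 0 (0-1): L=4.0704, (cx,cy)=(0.4299,0.9029)
member 1 (0-2): L=3.5750, (cx,cy)=(1.0000,0.0000)
member 2 (1-2): L=4.1032, (cx,cy)=(0.4448,-0.8956)
member 3 (1-3): L=3.6479, (cx,cy)=(0.9907,0.1360)
member 4 (2-3): L=4.5385, (cx,cy)=(0.3942,0.9190)
member 5 (2-4): L=3.4240, (cx,cy)=(1.0000,0.0000)
member 6 (3-4): L=4.4800, (cx,cy)=(0.3650,-0.9310)
member 7 (3-5): L=3.5361, (cx,cy)=(1.0000,-0.0054)
member 8 (4-5): L=4.5665, (cx,cy)=(0.4163,0.9092)
solve A·x = −loads:
  F[0-1] = -594.1370 N (compression)
  F[0-2] = +234.9094 N (tension)
  F[1-2] = +524.0651 N (tension)
  F[1-3] = -493.1099 N (compression)
  F[2-3] = -510.7281 N (compression)
  F[2-4] = +669.3219 N (tension)
  F[3-4] = -1833.9859 N (compression)
  F[3-5] = -0.0000 N (compression)
  F[4-5] = +0.0000 N (tension)
  Rx@0 = +20.5300 N
  Ry@0 = +536.4228 N
  Ry@4 = +1707.4872 N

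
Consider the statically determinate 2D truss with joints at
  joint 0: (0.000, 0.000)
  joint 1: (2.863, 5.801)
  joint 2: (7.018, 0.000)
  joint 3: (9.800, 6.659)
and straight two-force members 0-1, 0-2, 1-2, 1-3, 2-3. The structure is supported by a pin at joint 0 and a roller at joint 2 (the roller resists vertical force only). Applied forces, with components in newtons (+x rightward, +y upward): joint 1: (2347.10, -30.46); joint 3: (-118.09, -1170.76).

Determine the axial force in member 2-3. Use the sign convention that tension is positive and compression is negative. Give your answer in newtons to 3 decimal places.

N=4 nodes, M=5 members, R=3 reactions → 2N=8, M+R=8
member 0 (0-1): L=6.4690, (cx,cy)=(0.4426,0.8967)
member 1 (0-2): L=7.0180, (cx,cy)=(1.0000,0.0000)
member 2 (1-2): L=7.1355, (cx,cy)=(0.5823,-0.8130)
member 3 (1-3): L=6.9899, (cx,cy)=(0.9924,0.1227)
member 4 (2-3): L=7.2168, (cx,cy)=(0.3855,0.9227)
solve A·x = −loads:
  F[0-1] = +2535.9848 N (tension)
  F[0-2] = +1106.6589 N (tension)
  F[1-2] = -2775.2041 N (compression)
  F[1-3] = +394.2288 N (tension)
  F[2-3] = -1321.2701 N (compression)
  Rx@0 = -2229.0100 N
  Ry@0 = -2274.1036 N
  Ry@2 = +3475.3236 N

-1321.270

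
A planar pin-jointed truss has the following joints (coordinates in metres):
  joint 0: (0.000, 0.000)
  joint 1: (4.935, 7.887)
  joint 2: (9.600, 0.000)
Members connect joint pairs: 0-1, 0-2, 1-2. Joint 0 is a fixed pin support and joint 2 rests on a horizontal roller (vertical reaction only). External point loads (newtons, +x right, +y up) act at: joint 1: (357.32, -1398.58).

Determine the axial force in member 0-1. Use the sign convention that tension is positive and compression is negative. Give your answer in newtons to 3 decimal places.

-455.408

N=3 nodes, M=3 members, R=3 reactions → 2N=6, M+R=6
member 0 (0-1): L=9.3037, (cx,cy)=(0.5304,0.8477)
member 1 (0-2): L=9.6000, (cx,cy)=(1.0000,0.0000)
member 2 (1-2): L=9.1634, (cx,cy)=(0.5091,-0.8607)
solve A·x = −loads:
  F[0-1] = -455.4084 N (compression)
  F[0-2] = +598.8839 N (tension)
  F[1-2] = -1176.3737 N (compression)
  Rx@0 = -357.3200 N
  Ry@0 = +386.0618 N
  Ry@2 = +1012.5182 N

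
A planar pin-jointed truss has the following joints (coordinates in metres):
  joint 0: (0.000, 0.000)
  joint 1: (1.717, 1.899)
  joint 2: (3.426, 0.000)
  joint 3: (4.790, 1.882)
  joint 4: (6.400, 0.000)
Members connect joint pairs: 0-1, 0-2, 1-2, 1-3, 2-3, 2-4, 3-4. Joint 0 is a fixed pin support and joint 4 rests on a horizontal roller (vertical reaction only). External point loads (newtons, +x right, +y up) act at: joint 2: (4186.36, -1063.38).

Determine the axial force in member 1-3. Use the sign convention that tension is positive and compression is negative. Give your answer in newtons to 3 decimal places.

-895.955

N=5 nodes, M=7 members, R=3 reactions → 2N=10, M+R=10
member 0 (0-1): L=2.5601, (cx,cy)=(0.6707,0.7418)
member 1 (0-2): L=3.4260, (cx,cy)=(1.0000,0.0000)
member 2 (1-2): L=2.5548, (cx,cy)=(0.6689,-0.7433)
member 3 (1-3): L=3.0730, (cx,cy)=(1.0000,-0.0055)
member 4 (2-3): L=2.3243, (cx,cy)=(0.5868,0.8097)
member 5 (2-4): L=2.9740, (cx,cy)=(1.0000,0.0000)
member 6 (3-4): L=2.4767, (cx,cy)=(0.6501,-0.7599)
solve A·x = −loads:
  F[0-1] = -666.1735 N (compression)
  F[0-2] = +4633.1411 N (tension)
  F[1-2] = +671.4471 N (tension)
  F[1-3] = -895.9548 N (compression)
  F[2-3] = +696.9032 N (tension)
  F[2-4] = +486.9699 N (tension)
  F[3-4] = -749.1159 N (compression)
  Rx@0 = -4186.3600 N
  Ry@0 = +494.1394 N
  Ry@4 = +569.2406 N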